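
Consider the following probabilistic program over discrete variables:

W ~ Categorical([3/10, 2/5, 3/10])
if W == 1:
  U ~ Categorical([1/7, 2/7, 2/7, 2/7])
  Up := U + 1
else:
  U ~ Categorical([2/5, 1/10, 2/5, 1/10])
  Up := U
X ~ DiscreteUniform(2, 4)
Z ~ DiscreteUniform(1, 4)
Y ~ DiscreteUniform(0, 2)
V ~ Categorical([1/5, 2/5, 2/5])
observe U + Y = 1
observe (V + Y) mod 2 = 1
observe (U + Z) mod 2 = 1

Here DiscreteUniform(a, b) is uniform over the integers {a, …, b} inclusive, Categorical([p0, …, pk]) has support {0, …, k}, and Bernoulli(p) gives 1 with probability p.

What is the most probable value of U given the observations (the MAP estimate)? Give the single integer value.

Enumerate traces; 54 have nonzero weight after conditioning:
  (W=0, U=0, X=2, Z=1, Y=1, V=0) weight 1/1500
  (W=0, U=0, X=2, Z=1, Y=1, V=2) weight 1/750
  (W=0, U=0, X=2, Z=3, Y=1, V=0) weight 1/1500
  (W=0, U=0, X=2, Z=3, Y=1, V=2) weight 1/750
  (W=0, U=0, X=3, Z=1, Y=1, V=0) weight 1/1500
  (W=0, U=0, X=3, Z=1, Y=1, V=2) weight 1/750
  (W=0, U=0, X=3, Z=3, Y=1, V=0) weight 1/1500
  (W=0, U=0, X=3, Z=3, Y=1, V=2) weight 1/750
  (W=0, U=1, X=2, Z=2, Y=0, V=1) weight 1/3000
  … 45 more
Group by U:
  weight(U=0) = 26/875
  weight(U=1) = 61/5250
Total weight = 26/875 + 61/5250 = 31/750
P(U=0 | obs) = 26/875 / 31/750 = 156/217
P(U=1 | obs) = 61/5250 / 31/750 = 61/217
argmax = 0

argmax_v P(U = v | obs) = 0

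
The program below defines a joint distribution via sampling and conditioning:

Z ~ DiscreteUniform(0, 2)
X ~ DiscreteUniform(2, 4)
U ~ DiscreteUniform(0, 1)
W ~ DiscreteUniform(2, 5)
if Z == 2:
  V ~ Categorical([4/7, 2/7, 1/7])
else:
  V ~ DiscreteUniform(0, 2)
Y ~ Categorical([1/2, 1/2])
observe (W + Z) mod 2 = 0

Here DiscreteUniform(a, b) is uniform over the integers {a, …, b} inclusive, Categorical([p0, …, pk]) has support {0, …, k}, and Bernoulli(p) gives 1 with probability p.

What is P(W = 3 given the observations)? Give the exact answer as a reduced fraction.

Enumerate traces; 216 have nonzero weight after conditioning:
  (Z=0, X=2, U=0, W=2, V=0, Y=0) weight 1/432
  (Z=0, X=2, U=0, W=2, V=0, Y=1) weight 1/432
  (Z=0, X=2, U=0, W=2, V=1, Y=0) weight 1/432
  (Z=0, X=2, U=0, W=2, V=1, Y=1) weight 1/432
  (Z=0, X=2, U=0, W=2, V=2, Y=0) weight 1/432
  (Z=0, X=2, U=0, W=2, V=2, Y=1) weight 1/432
  (Z=0, X=2, U=0, W=4, V=0, Y=0) weight 1/432
  (Z=0, X=2, U=0, W=4, V=0, Y=1) weight 1/432
  (Z=1, X=2, U=0, W=3, V=0, Y=0) weight 1/432
  (Z=1, X=2, U=0, W=5, V=0, Y=0) weight 1/432
  … 206 more
Group by W:
  weight(W=2) = 1/6
  weight(W=3) = 1/12
  weight(W=4) = 1/6
  weight(W=5) = 1/12
Total weight = 1/6 + 1/12 + 1/6 + 1/12 = 1/2
P(W=2 | obs) = 1/6 / 1/2 = 1/3
P(W=3 | obs) = 1/12 / 1/2 = 1/6
P(W=4 | obs) = 1/6 / 1/2 = 1/3
P(W=5 | obs) = 1/12 / 1/2 = 1/6

P(W = 3 | obs) = 1/6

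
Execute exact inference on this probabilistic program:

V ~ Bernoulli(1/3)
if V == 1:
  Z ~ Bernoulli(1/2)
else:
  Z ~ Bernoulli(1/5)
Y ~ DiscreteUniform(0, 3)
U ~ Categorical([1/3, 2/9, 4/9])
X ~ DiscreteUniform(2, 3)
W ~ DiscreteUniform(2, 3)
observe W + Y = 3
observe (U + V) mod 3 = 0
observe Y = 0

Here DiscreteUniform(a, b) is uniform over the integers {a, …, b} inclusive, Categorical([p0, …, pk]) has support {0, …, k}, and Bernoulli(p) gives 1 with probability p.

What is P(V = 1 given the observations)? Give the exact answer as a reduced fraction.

P(V = 1 | obs) = 2/5

Enumerate traces; 8 have nonzero weight after conditioning:
  (V=0, Z=0, Y=0, U=0, X=2, W=3) weight 1/90
  (V=0, Z=0, Y=0, U=0, X=3, W=3) weight 1/90
  (V=0, Z=1, Y=0, U=0, X=2, W=3) weight 1/360
  (V=0, Z=1, Y=0, U=0, X=3, W=3) weight 1/360
  (V=1, Z=0, Y=0, U=2, X=2, W=3) weight 1/216
  (V=1, Z=0, Y=0, U=2, X=3, W=3) weight 1/216
  (V=1, Z=1, Y=0, U=2, X=2, W=3) weight 1/216
  (V=1, Z=1, Y=0, U=2, X=3, W=3) weight 1/216
Group by V:
  weight(V=0) = 1/36
  weight(V=1) = 1/54
Total weight = 1/36 + 1/54 = 5/108
P(V=0 | obs) = 1/36 / 5/108 = 3/5
P(V=1 | obs) = 1/54 / 5/108 = 2/5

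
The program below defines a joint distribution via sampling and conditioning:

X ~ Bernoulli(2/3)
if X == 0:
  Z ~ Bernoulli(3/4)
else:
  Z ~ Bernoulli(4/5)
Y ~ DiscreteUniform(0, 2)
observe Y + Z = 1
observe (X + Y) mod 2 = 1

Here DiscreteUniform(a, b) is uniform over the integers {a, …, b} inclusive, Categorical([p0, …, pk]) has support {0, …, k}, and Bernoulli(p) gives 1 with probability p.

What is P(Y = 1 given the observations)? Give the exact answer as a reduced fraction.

P(Y = 1 | obs) = 5/37

Enumerate traces; 2 have nonzero weight after conditioning:
  (X=0, Z=0, Y=1) weight 1/36
  (X=1, Z=1, Y=0) weight 8/45
Group by Y:
  weight(Y=0) = 8/45
  weight(Y=1) = 1/36
Total weight = 8/45 + 1/36 = 37/180
P(Y=0 | obs) = 8/45 / 37/180 = 32/37
P(Y=1 | obs) = 1/36 / 37/180 = 5/37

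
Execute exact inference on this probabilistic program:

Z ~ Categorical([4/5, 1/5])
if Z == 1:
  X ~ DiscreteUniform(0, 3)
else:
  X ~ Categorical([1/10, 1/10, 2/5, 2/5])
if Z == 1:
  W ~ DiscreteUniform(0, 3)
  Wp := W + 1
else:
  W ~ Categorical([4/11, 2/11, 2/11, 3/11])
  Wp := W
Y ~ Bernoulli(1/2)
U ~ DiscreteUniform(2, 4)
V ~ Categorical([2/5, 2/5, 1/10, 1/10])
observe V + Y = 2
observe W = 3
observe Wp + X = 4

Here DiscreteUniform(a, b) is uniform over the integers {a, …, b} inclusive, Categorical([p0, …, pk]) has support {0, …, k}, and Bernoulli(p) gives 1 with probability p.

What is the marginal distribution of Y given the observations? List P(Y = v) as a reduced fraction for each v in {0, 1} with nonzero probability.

Enumerate traces; 12 have nonzero weight after conditioning:
  (Z=0, X=1, W=3, Y=0, U=2, V=2) weight 1/2750
  (Z=0, X=1, W=3, Y=0, U=3, V=2) weight 1/2750
  (Z=0, X=1, W=3, Y=0, U=4, V=2) weight 1/2750
  (Z=0, X=1, W=3, Y=1, U=2, V=1) weight 2/1375
  (Z=0, X=1, W=3, Y=1, U=3, V=1) weight 2/1375
  (Z=0, X=1, W=3, Y=1, U=4, V=1) weight 2/1375
  (Z=1, X=0, W=3, Y=0, U=2, V=2) weight 1/4800
  (Z=1, X=0, W=3, Y=0, U=3, V=2) weight 1/4800
  … 4 more
Group by Y:
  weight(Y=0) = 151/88000
  weight(Y=1) = 151/22000
Total weight = 151/88000 + 151/22000 = 151/17600
P(Y=0 | obs) = 151/88000 / 151/17600 = 1/5
P(Y=1 | obs) = 151/22000 / 151/17600 = 4/5

P(Y=0) = 1/5, P(Y=1) = 4/5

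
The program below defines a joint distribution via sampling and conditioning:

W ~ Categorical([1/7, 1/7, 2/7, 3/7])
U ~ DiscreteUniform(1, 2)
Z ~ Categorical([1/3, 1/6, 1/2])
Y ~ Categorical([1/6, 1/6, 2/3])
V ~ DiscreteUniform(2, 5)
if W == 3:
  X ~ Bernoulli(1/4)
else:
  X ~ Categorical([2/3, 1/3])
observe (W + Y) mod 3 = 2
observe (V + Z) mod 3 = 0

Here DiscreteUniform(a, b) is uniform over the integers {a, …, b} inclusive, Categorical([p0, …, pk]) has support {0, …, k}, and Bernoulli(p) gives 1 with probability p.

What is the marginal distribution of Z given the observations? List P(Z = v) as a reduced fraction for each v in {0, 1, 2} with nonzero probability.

P(Z=0) = 2/7, P(Z=1) = 2/7, P(Z=2) = 3/7

Enumerate traces; 64 have nonzero weight after conditioning:
  (W=0, U=1, Z=0, Y=2, V=3, X=0) weight 1/378
  (W=0, U=1, Z=0, Y=2, V=3, X=1) weight 1/756
  (W=0, U=1, Z=1, Y=2, V=2, X=0) weight 1/756
  (W=0, U=1, Z=1, Y=2, V=2, X=1) weight 1/1512
  (W=0, U=1, Z=1, Y=2, V=5, X=0) weight 1/756
  (W=0, U=1, Z=1, Y=2, V=5, X=1) weight 1/1512
  (W=0, U=1, Z=2, Y=2, V=4, X=0) weight 1/252
  (W=0, U=1, Z=2, Y=2, V=4, X=1) weight 1/504
  … 56 more
Group by Z:
  weight(Z=0) = 19/504
  weight(Z=1) = 19/504
  weight(Z=2) = 19/336
Total weight = 19/504 + 19/504 + 19/336 = 19/144
P(Z=0 | obs) = 19/504 / 19/144 = 2/7
P(Z=1 | obs) = 19/504 / 19/144 = 2/7
P(Z=2 | obs) = 19/336 / 19/144 = 3/7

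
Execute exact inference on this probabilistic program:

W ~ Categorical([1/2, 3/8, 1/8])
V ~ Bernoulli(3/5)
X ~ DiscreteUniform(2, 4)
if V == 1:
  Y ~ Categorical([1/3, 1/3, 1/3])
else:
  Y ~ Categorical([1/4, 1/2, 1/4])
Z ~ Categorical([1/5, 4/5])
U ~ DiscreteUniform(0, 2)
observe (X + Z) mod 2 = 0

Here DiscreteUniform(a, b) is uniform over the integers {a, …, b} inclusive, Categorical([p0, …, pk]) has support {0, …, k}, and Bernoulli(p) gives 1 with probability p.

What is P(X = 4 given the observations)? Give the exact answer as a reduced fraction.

Enumerate traces; 162 have nonzero weight after conditioning:
  (W=0, V=0, X=2, Y=0, Z=0, U=0) weight 1/900
  (W=0, V=0, X=2, Y=0, Z=0, U=1) weight 1/900
  (W=0, V=0, X=2, Y=0, Z=0, U=2) weight 1/900
  (W=0, V=0, X=2, Y=1, Z=0, U=0) weight 1/450
  (W=0, V=0, X=2, Y=1, Z=0, U=1) weight 1/450
  (W=0, V=0, X=2, Y=1, Z=0, U=2) weight 1/450
  (W=0, V=0, X=2, Y=2, Z=0, U=0) weight 1/900
  (W=0, V=0, X=2, Y=2, Z=0, U=1) weight 1/900
  (W=0, V=0, X=3, Y=0, Z=1, U=0) weight 1/225
  (W=0, V=0, X=4, Y=0, Z=0, U=0) weight 1/900
  … 152 more
Group by X:
  weight(X=2) = 1/15
  weight(X=3) = 4/15
  weight(X=4) = 1/15
Total weight = 1/15 + 4/15 + 1/15 = 2/5
P(X=2 | obs) = 1/15 / 2/5 = 1/6
P(X=3 | obs) = 4/15 / 2/5 = 2/3
P(X=4 | obs) = 1/15 / 2/5 = 1/6

P(X = 4 | obs) = 1/6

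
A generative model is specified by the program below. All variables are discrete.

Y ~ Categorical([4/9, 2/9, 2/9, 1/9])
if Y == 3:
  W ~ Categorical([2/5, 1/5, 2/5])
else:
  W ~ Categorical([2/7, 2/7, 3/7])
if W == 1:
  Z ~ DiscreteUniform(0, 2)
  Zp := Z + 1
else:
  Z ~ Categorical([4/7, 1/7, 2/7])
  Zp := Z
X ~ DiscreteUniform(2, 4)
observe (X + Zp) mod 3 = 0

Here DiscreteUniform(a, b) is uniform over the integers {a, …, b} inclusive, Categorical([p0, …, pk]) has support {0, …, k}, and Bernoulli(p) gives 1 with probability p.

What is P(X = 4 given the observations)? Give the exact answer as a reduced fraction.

Enumerate traces; 36 have nonzero weight after conditioning:
  (Y=0, W=0, Z=0, X=3) weight 32/1323
  (Y=0, W=0, Z=1, X=2) weight 8/1323
  (Y=0, W=0, Z=2, X=4) weight 16/1323
  (Y=0, W=1, Z=0, X=2) weight 8/567
  (Y=0, W=1, Z=1, X=4) weight 8/567
  (Y=0, W=1, Z=2, X=3) weight 8/567
  (Y=0, W=2, Z=0, X=3) weight 16/441
  (Y=0, W=2, Z=1, X=2) weight 4/441
  … 28 more
Group by X:
  weight(X=2) = 431/6615
  weight(X=3) = 223/1323
  weight(X=4) = 659/6615
Total weight = 431/6615 + 223/1323 + 659/6615 = 1/3
P(X=2 | obs) = 431/6615 / 1/3 = 431/2205
P(X=3 | obs) = 223/1323 / 1/3 = 223/441
P(X=4 | obs) = 659/6615 / 1/3 = 659/2205

P(X = 4 | obs) = 659/2205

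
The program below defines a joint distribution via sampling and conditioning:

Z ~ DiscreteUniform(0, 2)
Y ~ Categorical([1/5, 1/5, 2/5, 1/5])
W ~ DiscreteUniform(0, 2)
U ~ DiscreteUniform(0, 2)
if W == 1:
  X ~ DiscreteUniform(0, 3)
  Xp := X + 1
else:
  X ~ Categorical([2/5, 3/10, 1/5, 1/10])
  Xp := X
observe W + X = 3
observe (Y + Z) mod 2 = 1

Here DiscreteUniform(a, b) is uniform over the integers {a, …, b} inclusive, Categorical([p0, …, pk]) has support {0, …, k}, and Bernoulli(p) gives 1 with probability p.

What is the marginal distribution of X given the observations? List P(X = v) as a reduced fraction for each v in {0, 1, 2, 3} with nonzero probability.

Enumerate traces; 54 have nonzero weight after conditioning:
  (Z=0, Y=1, W=0, U=0, X=3) weight 1/1350
  (Z=0, Y=1, W=0, U=1, X=3) weight 1/1350
  (Z=0, Y=1, W=0, U=2, X=3) weight 1/1350
  (Z=0, Y=1, W=1, U=0, X=2) weight 1/540
  (Z=0, Y=1, W=1, U=1, X=2) weight 1/540
  (Z=0, Y=1, W=1, U=2, X=2) weight 1/540
  (Z=0, Y=1, W=2, U=0, X=1) weight 1/450
  (Z=0, Y=1, W=2, U=1, X=1) weight 1/450
  … 46 more
Group by X:
  weight(X=1) = 7/150
  weight(X=2) = 7/180
  weight(X=3) = 7/450
Total weight = 7/150 + 7/180 + 7/450 = 91/900
P(X=1 | obs) = 7/150 / 91/900 = 6/13
P(X=2 | obs) = 7/180 / 91/900 = 5/13
P(X=3 | obs) = 7/450 / 91/900 = 2/13

P(X=1) = 6/13, P(X=2) = 5/13, P(X=3) = 2/13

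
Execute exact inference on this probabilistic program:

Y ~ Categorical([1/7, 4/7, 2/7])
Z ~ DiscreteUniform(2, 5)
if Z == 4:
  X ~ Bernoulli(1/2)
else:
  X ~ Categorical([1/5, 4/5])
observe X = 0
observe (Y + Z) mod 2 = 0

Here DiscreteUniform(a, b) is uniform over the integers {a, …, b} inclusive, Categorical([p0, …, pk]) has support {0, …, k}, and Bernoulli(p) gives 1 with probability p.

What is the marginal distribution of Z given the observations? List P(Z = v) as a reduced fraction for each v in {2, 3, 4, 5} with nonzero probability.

Enumerate traces; 6 have nonzero weight after conditioning:
  (Y=0, Z=2, X=0) weight 1/140
  (Y=0, Z=4, X=0) weight 1/56
  (Y=1, Z=3, X=0) weight 1/35
  (Y=1, Z=5, X=0) weight 1/35
  (Y=2, Z=2, X=0) weight 1/70
  (Y=2, Z=4, X=0) weight 1/28
Group by Z:
  weight(Z=2) = 3/140
  weight(Z=3) = 1/35
  weight(Z=4) = 3/56
  weight(Z=5) = 1/35
Total weight = 3/140 + 1/35 + 3/56 + 1/35 = 37/280
P(Z=2 | obs) = 3/140 / 37/280 = 6/37
P(Z=3 | obs) = 1/35 / 37/280 = 8/37
P(Z=4 | obs) = 3/56 / 37/280 = 15/37
P(Z=5 | obs) = 1/35 / 37/280 = 8/37

P(Z=2) = 6/37, P(Z=3) = 8/37, P(Z=4) = 15/37, P(Z=5) = 8/37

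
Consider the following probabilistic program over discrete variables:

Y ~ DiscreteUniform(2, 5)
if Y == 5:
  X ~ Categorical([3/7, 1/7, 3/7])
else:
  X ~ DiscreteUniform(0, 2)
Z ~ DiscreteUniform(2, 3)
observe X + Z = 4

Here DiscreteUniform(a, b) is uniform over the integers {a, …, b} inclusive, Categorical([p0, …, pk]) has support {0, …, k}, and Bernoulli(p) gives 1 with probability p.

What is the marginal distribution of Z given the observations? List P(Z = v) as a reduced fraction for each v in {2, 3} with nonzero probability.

Enumerate traces; 8 have nonzero weight after conditioning:
  (Y=2, X=1, Z=3) weight 1/24
  (Y=2, X=2, Z=2) weight 1/24
  (Y=3, X=1, Z=3) weight 1/24
  (Y=3, X=2, Z=2) weight 1/24
  (Y=4, X=1, Z=3) weight 1/24
  (Y=4, X=2, Z=2) weight 1/24
  (Y=5, X=1, Z=3) weight 1/56
  (Y=5, X=2, Z=2) weight 3/56
Group by Z:
  weight(Z=2) = 5/28
  weight(Z=3) = 1/7
Total weight = 5/28 + 1/7 = 9/28
P(Z=2 | obs) = 5/28 / 9/28 = 5/9
P(Z=3 | obs) = 1/7 / 9/28 = 4/9

P(Z=2) = 5/9, P(Z=3) = 4/9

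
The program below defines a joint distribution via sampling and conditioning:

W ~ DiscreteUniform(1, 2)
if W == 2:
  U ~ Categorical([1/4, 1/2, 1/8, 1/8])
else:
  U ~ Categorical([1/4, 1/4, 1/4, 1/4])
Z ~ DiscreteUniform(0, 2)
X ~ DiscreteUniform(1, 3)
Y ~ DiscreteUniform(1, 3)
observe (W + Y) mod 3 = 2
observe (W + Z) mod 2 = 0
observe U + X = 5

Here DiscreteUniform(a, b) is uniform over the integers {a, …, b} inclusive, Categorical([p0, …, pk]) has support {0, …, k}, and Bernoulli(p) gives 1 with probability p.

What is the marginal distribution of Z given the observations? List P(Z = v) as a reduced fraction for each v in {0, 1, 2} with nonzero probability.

Enumerate traces; 6 have nonzero weight after conditioning:
  (W=1, U=2, Z=1, X=3, Y=1) weight 1/216
  (W=1, U=3, Z=1, X=2, Y=1) weight 1/216
  (W=2, U=2, Z=0, X=3, Y=3) weight 1/432
  (W=2, U=2, Z=2, X=3, Y=3) weight 1/432
  (W=2, U=3, Z=0, X=2, Y=3) weight 1/432
  (W=2, U=3, Z=2, X=2, Y=3) weight 1/432
Group by Z:
  weight(Z=0) = 1/216
  weight(Z=1) = 1/108
  weight(Z=2) = 1/216
Total weight = 1/216 + 1/108 + 1/216 = 1/54
P(Z=0 | obs) = 1/216 / 1/54 = 1/4
P(Z=1 | obs) = 1/108 / 1/54 = 1/2
P(Z=2 | obs) = 1/216 / 1/54 = 1/4

P(Z=0) = 1/4, P(Z=1) = 1/2, P(Z=2) = 1/4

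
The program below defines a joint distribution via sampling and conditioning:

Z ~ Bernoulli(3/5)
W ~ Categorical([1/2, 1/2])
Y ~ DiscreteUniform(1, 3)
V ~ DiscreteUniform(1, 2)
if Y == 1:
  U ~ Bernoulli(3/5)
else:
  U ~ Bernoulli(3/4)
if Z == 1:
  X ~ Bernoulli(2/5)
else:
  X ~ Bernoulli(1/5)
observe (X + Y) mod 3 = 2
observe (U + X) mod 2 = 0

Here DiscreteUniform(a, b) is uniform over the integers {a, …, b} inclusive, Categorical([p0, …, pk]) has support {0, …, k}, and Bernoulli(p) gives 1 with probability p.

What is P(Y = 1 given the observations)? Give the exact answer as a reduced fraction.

P(Y = 1 | obs) = 96/181

Enumerate traces; 16 have nonzero weight after conditioning:
  (Z=0, W=0, Y=1, V=1, U=1, X=1) weight 1/250
  (Z=0, W=0, Y=1, V=2, U=1, X=1) weight 1/250
  (Z=0, W=0, Y=2, V=1, U=0, X=0) weight 1/150
  (Z=0, W=0, Y=2, V=2, U=0, X=0) weight 1/150
  (Z=0, W=1, Y=1, V=1, U=1, X=1) weight 1/250
  (Z=0, W=1, Y=1, V=2, U=1, X=1) weight 1/250
  (Z=0, W=1, Y=2, V=1, U=0, X=0) weight 1/150
  (Z=0, W=1, Y=2, V=2, U=0, X=0) weight 1/150
  … 8 more
Group by Y:
  weight(Y=1) = 8/125
  weight(Y=2) = 17/300
Total weight = 8/125 + 17/300 = 181/1500
P(Y=1 | obs) = 8/125 / 181/1500 = 96/181
P(Y=2 | obs) = 17/300 / 181/1500 = 85/181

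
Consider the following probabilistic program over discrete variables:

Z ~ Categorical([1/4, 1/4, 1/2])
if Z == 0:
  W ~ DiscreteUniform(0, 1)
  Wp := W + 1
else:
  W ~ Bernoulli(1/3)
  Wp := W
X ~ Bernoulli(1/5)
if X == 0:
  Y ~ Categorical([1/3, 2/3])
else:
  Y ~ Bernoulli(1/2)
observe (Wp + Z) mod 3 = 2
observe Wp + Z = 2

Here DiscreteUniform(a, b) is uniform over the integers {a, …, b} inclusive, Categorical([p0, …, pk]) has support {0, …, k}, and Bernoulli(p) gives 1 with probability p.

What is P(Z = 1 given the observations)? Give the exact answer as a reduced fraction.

P(Z = 1 | obs) = 2/13

Enumerate traces; 12 have nonzero weight after conditioning:
  (Z=0, W=1, X=0, Y=0) weight 1/30
  (Z=0, W=1, X=0, Y=1) weight 1/15
  (Z=0, W=1, X=1, Y=0) weight 1/80
  (Z=0, W=1, X=1, Y=1) weight 1/80
  (Z=1, W=1, X=0, Y=0) weight 1/45
  (Z=1, W=1, X=0, Y=1) weight 2/45
  (Z=1, W=1, X=1, Y=0) weight 1/120
  (Z=1, W=1, X=1, Y=1) weight 1/120
  (Z=2, W=0, X=0, Y=0) weight 4/45
  … 3 more
Group by Z:
  weight(Z=0) = 1/8
  weight(Z=1) = 1/12
  weight(Z=2) = 1/3
Total weight = 1/8 + 1/12 + 1/3 = 13/24
P(Z=0 | obs) = 1/8 / 13/24 = 3/13
P(Z=1 | obs) = 1/12 / 13/24 = 2/13
P(Z=2 | obs) = 1/3 / 13/24 = 8/13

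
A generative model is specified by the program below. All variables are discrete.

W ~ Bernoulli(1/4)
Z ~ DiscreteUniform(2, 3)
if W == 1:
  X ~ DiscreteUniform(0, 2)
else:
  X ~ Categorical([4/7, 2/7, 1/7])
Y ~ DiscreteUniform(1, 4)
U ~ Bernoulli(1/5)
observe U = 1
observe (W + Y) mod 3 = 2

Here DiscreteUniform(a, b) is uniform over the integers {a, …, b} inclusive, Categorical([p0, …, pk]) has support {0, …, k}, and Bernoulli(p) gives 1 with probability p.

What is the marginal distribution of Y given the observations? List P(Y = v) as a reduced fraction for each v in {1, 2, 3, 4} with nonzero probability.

Enumerate traces; 18 have nonzero weight after conditioning:
  (W=0, Z=2, X=0, Y=2, U=1) weight 3/280
  (W=0, Z=2, X=1, Y=2, U=1) weight 3/560
  (W=0, Z=2, X=2, Y=2, U=1) weight 3/1120
  (W=0, Z=3, X=0, Y=2, U=1) weight 3/280
  (W=0, Z=3, X=1, Y=2, U=1) weight 3/560
  (W=0, Z=3, X=2, Y=2, U=1) weight 3/1120
  (W=1, Z=2, X=0, Y=1, U=1) weight 1/480
  (W=1, Z=2, X=0, Y=4, U=1) weight 1/480
  … 10 more
Group by Y:
  weight(Y=1) = 1/80
  weight(Y=2) = 3/80
  weight(Y=4) = 1/80
Total weight = 1/80 + 3/80 + 1/80 = 1/16
P(Y=1 | obs) = 1/80 / 1/16 = 1/5
P(Y=2 | obs) = 3/80 / 1/16 = 3/5
P(Y=4 | obs) = 1/80 / 1/16 = 1/5

P(Y=1) = 1/5, P(Y=2) = 3/5, P(Y=4) = 1/5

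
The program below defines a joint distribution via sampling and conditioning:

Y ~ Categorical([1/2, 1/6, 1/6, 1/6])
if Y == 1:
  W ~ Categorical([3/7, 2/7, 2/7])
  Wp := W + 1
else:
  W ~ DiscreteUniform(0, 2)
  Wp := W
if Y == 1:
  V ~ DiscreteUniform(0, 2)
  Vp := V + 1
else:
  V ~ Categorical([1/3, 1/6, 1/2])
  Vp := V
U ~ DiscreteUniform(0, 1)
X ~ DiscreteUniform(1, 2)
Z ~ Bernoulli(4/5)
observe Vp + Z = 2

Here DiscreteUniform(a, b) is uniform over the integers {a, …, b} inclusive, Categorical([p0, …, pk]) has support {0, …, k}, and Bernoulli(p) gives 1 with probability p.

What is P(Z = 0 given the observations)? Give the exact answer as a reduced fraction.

Enumerate traces; 96 have nonzero weight after conditioning:
  (Y=0, W=0, V=1, U=0, X=1, Z=1) weight 1/180
  (Y=0, W=0, V=1, U=0, X=2, Z=1) weight 1/180
  (Y=0, W=0, V=1, U=1, X=1, Z=1) weight 1/180
  (Y=0, W=0, V=1, U=1, X=2, Z=1) weight 1/180
  (Y=0, W=0, V=2, U=0, X=1, Z=0) weight 1/240
  (Y=0, W=0, V=2, U=0, X=2, Z=0) weight 1/240
  (Y=0, W=0, V=2, U=1, X=1, Z=0) weight 1/240
  (Y=0, W=0, V=2, U=1, X=2, Z=0) weight 1/240
  … 88 more
Group by Z:
  weight(Z=0) = 17/180
  weight(Z=1) = 7/45
Total weight = 17/180 + 7/45 = 1/4
P(Z=0 | obs) = 17/180 / 1/4 = 17/45
P(Z=1 | obs) = 7/45 / 1/4 = 28/45

P(Z = 0 | obs) = 17/45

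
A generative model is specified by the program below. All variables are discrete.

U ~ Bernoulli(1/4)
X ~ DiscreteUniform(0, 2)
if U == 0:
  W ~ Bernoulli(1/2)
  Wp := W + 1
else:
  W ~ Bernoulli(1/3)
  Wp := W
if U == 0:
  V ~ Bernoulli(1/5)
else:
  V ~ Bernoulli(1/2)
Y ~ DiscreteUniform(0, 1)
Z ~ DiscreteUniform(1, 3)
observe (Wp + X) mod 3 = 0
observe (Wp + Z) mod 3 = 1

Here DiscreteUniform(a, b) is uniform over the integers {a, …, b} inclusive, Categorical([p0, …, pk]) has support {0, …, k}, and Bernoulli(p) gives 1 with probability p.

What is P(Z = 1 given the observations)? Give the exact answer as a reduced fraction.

Enumerate traces; 16 have nonzero weight after conditioning:
  (U=0, X=1, W=1, V=0, Y=0, Z=2) weight 1/60
  (U=0, X=1, W=1, V=0, Y=1, Z=2) weight 1/60
  (U=0, X=1, W=1, V=1, Y=0, Z=2) weight 1/240
  (U=0, X=1, W=1, V=1, Y=1, Z=2) weight 1/240
  (U=0, X=2, W=0, V=0, Y=0, Z=3) weight 1/60
  (U=0, X=2, W=0, V=0, Y=1, Z=3) weight 1/60
  (U=0, X=2, W=0, V=1, Y=0, Z=3) weight 1/240
  (U=0, X=2, W=0, V=1, Y=1, Z=3) weight 1/240
  (U=1, X=0, W=0, V=0, Y=0, Z=1) weight 1/216
  … 7 more
Group by Z:
  weight(Z=1) = 1/54
  weight(Z=2) = 1/24
  weight(Z=3) = 11/216
Total weight = 1/54 + 1/24 + 11/216 = 1/9
P(Z=1 | obs) = 1/54 / 1/9 = 1/6
P(Z=2 | obs) = 1/24 / 1/9 = 3/8
P(Z=3 | obs) = 11/216 / 1/9 = 11/24

P(Z = 1 | obs) = 1/6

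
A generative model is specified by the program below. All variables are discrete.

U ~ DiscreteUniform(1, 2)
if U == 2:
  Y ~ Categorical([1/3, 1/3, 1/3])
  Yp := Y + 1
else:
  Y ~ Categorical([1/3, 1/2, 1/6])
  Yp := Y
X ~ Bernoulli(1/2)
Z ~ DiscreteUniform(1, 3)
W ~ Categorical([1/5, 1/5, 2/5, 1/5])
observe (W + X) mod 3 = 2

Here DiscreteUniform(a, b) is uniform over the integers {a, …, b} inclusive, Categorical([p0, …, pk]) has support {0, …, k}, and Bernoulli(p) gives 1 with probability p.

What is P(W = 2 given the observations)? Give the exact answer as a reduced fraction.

P(W = 2 | obs) = 2/3

Enumerate traces; 36 have nonzero weight after conditioning:
  (U=1, Y=0, X=0, Z=1, W=2) weight 1/90
  (U=1, Y=0, X=0, Z=2, W=2) weight 1/90
  (U=1, Y=0, X=0, Z=3, W=2) weight 1/90
  (U=1, Y=0, X=1, Z=1, W=1) weight 1/180
  (U=1, Y=0, X=1, Z=2, W=1) weight 1/180
  (U=1, Y=0, X=1, Z=3, W=1) weight 1/180
  (U=1, Y=1, X=0, Z=1, W=2) weight 1/60
  (U=1, Y=1, X=0, Z=2, W=2) weight 1/60
  … 28 more
Group by W:
  weight(W=1) = 1/10
  weight(W=2) = 1/5
Total weight = 1/10 + 1/5 = 3/10
P(W=1 | obs) = 1/10 / 3/10 = 1/3
P(W=2 | obs) = 1/5 / 3/10 = 2/3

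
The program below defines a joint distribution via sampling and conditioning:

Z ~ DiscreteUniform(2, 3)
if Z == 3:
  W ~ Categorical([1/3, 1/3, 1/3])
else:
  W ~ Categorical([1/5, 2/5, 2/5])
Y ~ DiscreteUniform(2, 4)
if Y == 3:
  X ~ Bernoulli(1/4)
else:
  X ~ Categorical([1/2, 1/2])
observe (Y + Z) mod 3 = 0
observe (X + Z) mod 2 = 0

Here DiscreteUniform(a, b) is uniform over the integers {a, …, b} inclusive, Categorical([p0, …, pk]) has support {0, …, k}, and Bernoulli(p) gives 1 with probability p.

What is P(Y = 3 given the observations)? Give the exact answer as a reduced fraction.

P(Y = 3 | obs) = 1/3

Enumerate traces; 6 have nonzero weight after conditioning:
  (Z=2, W=0, Y=4, X=0) weight 1/60
  (Z=2, W=1, Y=4, X=0) weight 1/30
  (Z=2, W=2, Y=4, X=0) weight 1/30
  (Z=3, W=0, Y=3, X=1) weight 1/72
  (Z=3, W=1, Y=3, X=1) weight 1/72
  (Z=3, W=2, Y=3, X=1) weight 1/72
Group by Y:
  weight(Y=3) = 1/24
  weight(Y=4) = 1/12
Total weight = 1/24 + 1/12 = 1/8
P(Y=3 | obs) = 1/24 / 1/8 = 1/3
P(Y=4 | obs) = 1/12 / 1/8 = 2/3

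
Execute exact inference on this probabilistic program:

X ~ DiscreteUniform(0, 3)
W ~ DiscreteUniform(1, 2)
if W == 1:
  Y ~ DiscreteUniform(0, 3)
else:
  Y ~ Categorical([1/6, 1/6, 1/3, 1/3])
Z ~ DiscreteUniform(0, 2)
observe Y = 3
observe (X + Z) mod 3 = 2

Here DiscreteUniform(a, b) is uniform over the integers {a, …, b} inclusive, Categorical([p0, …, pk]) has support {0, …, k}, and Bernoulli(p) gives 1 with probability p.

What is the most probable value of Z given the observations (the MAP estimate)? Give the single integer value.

Enumerate traces; 8 have nonzero weight after conditioning:
  (X=0, W=1, Y=3, Z=2) weight 1/96
  (X=0, W=2, Y=3, Z=2) weight 1/72
  (X=1, W=1, Y=3, Z=1) weight 1/96
  (X=1, W=2, Y=3, Z=1) weight 1/72
  (X=2, W=1, Y=3, Z=0) weight 1/96
  (X=2, W=2, Y=3, Z=0) weight 1/72
  (X=3, W=1, Y=3, Z=2) weight 1/96
  (X=3, W=2, Y=3, Z=2) weight 1/72
Group by Z:
  weight(Z=0) = 7/288
  weight(Z=1) = 7/288
  weight(Z=2) = 7/144
Total weight = 7/288 + 7/288 + 7/144 = 7/72
P(Z=0 | obs) = 7/288 / 7/72 = 1/4
P(Z=1 | obs) = 7/288 / 7/72 = 1/4
P(Z=2 | obs) = 7/144 / 7/72 = 1/2
argmax = 2

argmax_v P(Z = v | obs) = 2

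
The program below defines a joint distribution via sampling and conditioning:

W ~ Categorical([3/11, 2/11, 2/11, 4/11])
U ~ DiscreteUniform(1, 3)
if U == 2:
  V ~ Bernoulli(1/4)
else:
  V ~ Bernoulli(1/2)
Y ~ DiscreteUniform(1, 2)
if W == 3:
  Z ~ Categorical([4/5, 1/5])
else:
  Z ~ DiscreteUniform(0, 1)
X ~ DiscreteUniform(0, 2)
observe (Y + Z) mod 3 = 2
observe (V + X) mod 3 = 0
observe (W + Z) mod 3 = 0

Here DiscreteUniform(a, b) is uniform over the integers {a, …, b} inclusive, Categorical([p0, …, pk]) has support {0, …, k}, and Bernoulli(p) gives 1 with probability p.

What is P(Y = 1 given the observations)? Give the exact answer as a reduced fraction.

Enumerate traces; 18 have nonzero weight after conditioning:
  (W=0, U=1, V=0, Y=2, Z=0, X=0) weight 1/264
  (W=0, U=1, V=1, Y=2, Z=0, X=2) weight 1/264
  (W=0, U=2, V=0, Y=2, Z=0, X=0) weight 1/176
  (W=0, U=2, V=1, Y=2, Z=0, X=2) weight 1/528
  (W=0, U=3, V=0, Y=2, Z=0, X=0) weight 1/264
  (W=0, U=3, V=1, Y=2, Z=0, X=2) weight 1/264
  (W=2, U=1, V=0, Y=1, Z=1, X=0) weight 1/396
  (W=2, U=1, V=1, Y=1, Z=1, X=2) weight 1/396
  … 10 more
Group by Y:
  weight(Y=1) = 1/66
  weight(Y=2) = 47/660
Total weight = 1/66 + 47/660 = 19/220
P(Y=1 | obs) = 1/66 / 19/220 = 10/57
P(Y=2 | obs) = 47/660 / 19/220 = 47/57

P(Y = 1 | obs) = 10/57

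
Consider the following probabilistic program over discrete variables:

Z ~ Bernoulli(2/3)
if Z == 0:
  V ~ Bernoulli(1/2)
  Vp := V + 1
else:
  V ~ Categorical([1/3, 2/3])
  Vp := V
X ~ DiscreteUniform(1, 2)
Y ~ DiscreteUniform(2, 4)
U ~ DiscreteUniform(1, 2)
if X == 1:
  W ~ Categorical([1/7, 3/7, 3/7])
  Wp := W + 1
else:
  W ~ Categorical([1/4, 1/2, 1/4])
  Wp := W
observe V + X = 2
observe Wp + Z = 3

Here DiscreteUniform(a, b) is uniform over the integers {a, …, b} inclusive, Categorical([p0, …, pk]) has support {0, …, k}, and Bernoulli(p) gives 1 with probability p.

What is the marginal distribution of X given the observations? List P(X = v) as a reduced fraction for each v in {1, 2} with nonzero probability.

Enumerate traces; 18 have nonzero weight after conditioning:
  (Z=0, V=1, X=1, Y=2, U=1, W=2) weight 1/168
  (Z=0, V=1, X=1, Y=2, U=2, W=2) weight 1/168
  (Z=0, V=1, X=1, Y=3, U=1, W=2) weight 1/168
  (Z=0, V=1, X=1, Y=3, U=2, W=2) weight 1/168
  (Z=0, V=1, X=1, Y=4, U=1, W=2) weight 1/168
  (Z=0, V=1, X=1, Y=4, U=2, W=2) weight 1/168
  (Z=1, V=0, X=2, Y=2, U=1, W=2) weight 1/216
  (Z=1, V=0, X=2, Y=2, U=2, W=2) weight 1/216
  … 10 more
Group by X:
  weight(X=1) = 11/84
  weight(X=2) = 1/36
Total weight = 11/84 + 1/36 = 10/63
P(X=1 | obs) = 11/84 / 10/63 = 33/40
P(X=2 | obs) = 1/36 / 10/63 = 7/40

P(X=1) = 33/40, P(X=2) = 7/40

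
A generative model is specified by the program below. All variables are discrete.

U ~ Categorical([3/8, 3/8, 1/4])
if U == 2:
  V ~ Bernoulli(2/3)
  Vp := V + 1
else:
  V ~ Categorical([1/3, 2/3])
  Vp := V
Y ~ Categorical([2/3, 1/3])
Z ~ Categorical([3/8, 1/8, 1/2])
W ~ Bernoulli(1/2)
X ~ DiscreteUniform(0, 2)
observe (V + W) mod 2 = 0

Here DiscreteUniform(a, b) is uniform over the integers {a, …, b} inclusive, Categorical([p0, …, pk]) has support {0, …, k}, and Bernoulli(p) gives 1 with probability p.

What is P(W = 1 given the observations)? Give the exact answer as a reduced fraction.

Enumerate traces; 108 have nonzero weight after conditioning:
  (U=0, V=0, Y=0, Z=0, W=0, X=0) weight 1/192
  (U=0, V=0, Y=0, Z=0, W=0, X=1) weight 1/192
  (U=0, V=0, Y=0, Z=0, W=0, X=2) weight 1/192
  (U=0, V=0, Y=0, Z=1, W=0, X=0) weight 1/576
  (U=0, V=0, Y=0, Z=1, W=0, X=1) weight 1/576
  (U=0, V=0, Y=0, Z=1, W=0, X=2) weight 1/576
  (U=0, V=0, Y=0, Z=2, W=0, X=0) weight 1/144
  (U=0, V=0, Y=0, Z=2, W=0, X=1) weight 1/144
  (U=0, V=1, Y=0, Z=0, W=1, X=0) weight 1/96
  … 99 more
Group by W:
  weight(W=0) = 1/6
  weight(W=1) = 1/3
Total weight = 1/6 + 1/3 = 1/2
P(W=0 | obs) = 1/6 / 1/2 = 1/3
P(W=1 | obs) = 1/3 / 1/2 = 2/3

P(W = 1 | obs) = 2/3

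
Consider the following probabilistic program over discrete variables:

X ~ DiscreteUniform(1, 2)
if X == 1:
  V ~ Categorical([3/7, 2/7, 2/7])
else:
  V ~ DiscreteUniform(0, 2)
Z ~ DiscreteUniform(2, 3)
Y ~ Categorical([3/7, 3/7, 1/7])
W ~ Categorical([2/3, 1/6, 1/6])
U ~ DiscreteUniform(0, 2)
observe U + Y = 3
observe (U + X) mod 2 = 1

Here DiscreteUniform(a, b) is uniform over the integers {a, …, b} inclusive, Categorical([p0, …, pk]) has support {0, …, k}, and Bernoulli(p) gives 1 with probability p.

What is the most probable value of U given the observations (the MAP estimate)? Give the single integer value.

argmax_v P(U = v | obs) = 2

Enumerate traces; 36 have nonzero weight after conditioning:
  (X=1, V=0, Z=2, Y=1, W=0, U=2) weight 1/98
  (X=1, V=0, Z=2, Y=1, W=1, U=2) weight 1/392
  (X=1, V=0, Z=2, Y=1, W=2, U=2) weight 1/392
  (X=1, V=0, Z=3, Y=1, W=0, U=2) weight 1/98
  (X=1, V=0, Z=3, Y=1, W=1, U=2) weight 1/392
  (X=1, V=0, Z=3, Y=1, W=2, U=2) weight 1/392
  (X=1, V=1, Z=2, Y=1, W=0, U=2) weight 1/147
  (X=1, V=1, Z=2, Y=1, W=1, U=2) weight 1/588
  (X=2, V=0, Z=2, Y=2, W=0, U=1) weight 1/378
  … 27 more
Group by U:
  weight(U=1) = 1/42
  weight(U=2) = 1/14
Total weight = 1/42 + 1/14 = 2/21
P(U=1 | obs) = 1/42 / 2/21 = 1/4
P(U=2 | obs) = 1/14 / 2/21 = 3/4
argmax = 2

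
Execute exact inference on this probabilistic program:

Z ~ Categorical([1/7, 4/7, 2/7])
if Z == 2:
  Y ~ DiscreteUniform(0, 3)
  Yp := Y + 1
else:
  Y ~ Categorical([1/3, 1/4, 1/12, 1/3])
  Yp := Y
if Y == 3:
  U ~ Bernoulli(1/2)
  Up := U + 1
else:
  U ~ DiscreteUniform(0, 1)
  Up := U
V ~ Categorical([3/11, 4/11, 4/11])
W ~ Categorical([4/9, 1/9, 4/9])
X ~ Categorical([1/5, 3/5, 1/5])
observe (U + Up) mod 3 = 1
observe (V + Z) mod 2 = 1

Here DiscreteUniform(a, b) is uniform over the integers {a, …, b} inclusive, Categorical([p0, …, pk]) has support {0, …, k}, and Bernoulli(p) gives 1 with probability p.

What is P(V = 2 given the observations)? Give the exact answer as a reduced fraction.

Enumerate traces; 36 have nonzero weight after conditioning:
  (Z=0, Y=3, U=0, V=1, W=0, X=0) weight 8/10395
  (Z=0, Y=3, U=0, V=1, W=0, X=1) weight 8/3465
  (Z=0, Y=3, U=0, V=1, W=0, X=2) weight 8/10395
  (Z=0, Y=3, U=0, V=1, W=1, X=0) weight 2/10395
  (Z=0, Y=3, U=0, V=1, W=1, X=1) weight 2/3465
  (Z=0, Y=3, U=0, V=1, W=1, X=2) weight 2/10395
  (Z=0, Y=3, U=0, V=1, W=2, X=0) weight 8/10395
  (Z=0, Y=3, U=0, V=1, W=2, X=1) weight 8/3465
  (Z=1, Y=3, U=0, V=0, W=0, X=0) weight 8/3465
  (Z=1, Y=3, U=0, V=2, W=0, X=0) weight 32/10395
  … 26 more
Group by V:
  weight(V=0) = 2/77
  weight(V=1) = 5/231
  weight(V=2) = 8/231
Total weight = 2/77 + 5/231 + 8/231 = 19/231
P(V=0 | obs) = 2/77 / 19/231 = 6/19
P(V=1 | obs) = 5/231 / 19/231 = 5/19
P(V=2 | obs) = 8/231 / 19/231 = 8/19

P(V = 2 | obs) = 8/19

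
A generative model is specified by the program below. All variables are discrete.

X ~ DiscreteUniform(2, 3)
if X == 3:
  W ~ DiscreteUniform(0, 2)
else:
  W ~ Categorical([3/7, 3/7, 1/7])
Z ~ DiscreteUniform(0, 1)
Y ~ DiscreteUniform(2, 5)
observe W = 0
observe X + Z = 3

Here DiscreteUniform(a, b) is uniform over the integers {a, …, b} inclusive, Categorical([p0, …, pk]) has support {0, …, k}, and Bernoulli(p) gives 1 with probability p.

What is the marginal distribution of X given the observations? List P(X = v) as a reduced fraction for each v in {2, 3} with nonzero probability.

P(X=2) = 9/16, P(X=3) = 7/16

Enumerate traces; 8 have nonzero weight after conditioning:
  (X=2, W=0, Z=1, Y=2) weight 3/112
  (X=2, W=0, Z=1, Y=3) weight 3/112
  (X=2, W=0, Z=1, Y=4) weight 3/112
  (X=2, W=0, Z=1, Y=5) weight 3/112
  (X=3, W=0, Z=0, Y=2) weight 1/48
  (X=3, W=0, Z=0, Y=3) weight 1/48
  (X=3, W=0, Z=0, Y=4) weight 1/48
  (X=3, W=0, Z=0, Y=5) weight 1/48
Group by X:
  weight(X=2) = 3/28
  weight(X=3) = 1/12
Total weight = 3/28 + 1/12 = 4/21
P(X=2 | obs) = 3/28 / 4/21 = 9/16
P(X=3 | obs) = 1/12 / 4/21 = 7/16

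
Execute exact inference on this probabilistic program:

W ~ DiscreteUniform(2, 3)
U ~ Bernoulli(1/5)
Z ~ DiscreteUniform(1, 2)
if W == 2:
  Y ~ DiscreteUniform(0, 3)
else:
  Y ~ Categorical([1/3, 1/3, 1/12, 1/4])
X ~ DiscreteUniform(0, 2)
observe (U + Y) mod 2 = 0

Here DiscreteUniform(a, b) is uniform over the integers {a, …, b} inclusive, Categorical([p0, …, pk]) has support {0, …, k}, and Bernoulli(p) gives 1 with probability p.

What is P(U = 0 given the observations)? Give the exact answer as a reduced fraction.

P(U = 0 | obs) = 44/57

Enumerate traces; 48 have nonzero weight after conditioning:
  (W=2, U=0, Z=1, Y=0, X=0) weight 1/60
  (W=2, U=0, Z=1, Y=0, X=1) weight 1/60
  (W=2, U=0, Z=1, Y=0, X=2) weight 1/60
  (W=2, U=0, Z=1, Y=2, X=0) weight 1/60
  (W=2, U=0, Z=1, Y=2, X=1) weight 1/60
  (W=2, U=0, Z=1, Y=2, X=2) weight 1/60
  (W=2, U=0, Z=2, Y=0, X=0) weight 1/60
  (W=2, U=0, Z=2, Y=0, X=1) weight 1/60
  (W=2, U=1, Z=1, Y=1, X=0) weight 1/240
  … 39 more
Group by U:
  weight(U=0) = 11/30
  weight(U=1) = 13/120
Total weight = 11/30 + 13/120 = 19/40
P(U=0 | obs) = 11/30 / 19/40 = 44/57
P(U=1 | obs) = 13/120 / 19/40 = 13/57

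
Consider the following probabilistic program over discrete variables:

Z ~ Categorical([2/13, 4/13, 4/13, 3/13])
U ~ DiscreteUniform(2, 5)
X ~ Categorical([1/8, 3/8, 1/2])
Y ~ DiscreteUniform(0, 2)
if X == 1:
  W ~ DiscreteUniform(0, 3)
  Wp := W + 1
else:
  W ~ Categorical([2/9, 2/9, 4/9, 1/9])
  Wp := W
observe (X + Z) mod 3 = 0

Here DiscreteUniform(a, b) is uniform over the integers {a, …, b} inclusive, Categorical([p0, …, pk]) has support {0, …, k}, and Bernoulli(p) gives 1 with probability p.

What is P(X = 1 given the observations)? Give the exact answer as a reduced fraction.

Enumerate traces; 192 have nonzero weight after conditioning:
  (Z=0, U=2, X=0, Y=0, W=0) weight 1/2808
  (Z=0, U=2, X=0, Y=0, W=1) weight 1/2808
  (Z=0, U=2, X=0, Y=0, W=2) weight 1/1404
  (Z=0, U=2, X=0, Y=0, W=3) weight 1/5616
  (Z=0, U=2, X=0, Y=1, W=0) weight 1/2808
  (Z=0, U=2, X=0, Y=1, W=1) weight 1/2808
  (Z=0, U=2, X=0, Y=1, W=2) weight 1/1404
  (Z=0, U=2, X=0, Y=1, W=3) weight 1/5616
  (Z=1, U=2, X=2, Y=0, W=0) weight 1/351
  (Z=2, U=2, X=1, Y=0, W=0) weight 1/416
  … 182 more
Group by X:
  weight(X=0) = 5/104
  weight(X=1) = 3/26
  weight(X=2) = 2/13
Total weight = 5/104 + 3/26 + 2/13 = 33/104
P(X=0 | obs) = 5/104 / 33/104 = 5/33
P(X=1 | obs) = 3/26 / 33/104 = 4/11
P(X=2 | obs) = 2/13 / 33/104 = 16/33

P(X = 1 | obs) = 4/11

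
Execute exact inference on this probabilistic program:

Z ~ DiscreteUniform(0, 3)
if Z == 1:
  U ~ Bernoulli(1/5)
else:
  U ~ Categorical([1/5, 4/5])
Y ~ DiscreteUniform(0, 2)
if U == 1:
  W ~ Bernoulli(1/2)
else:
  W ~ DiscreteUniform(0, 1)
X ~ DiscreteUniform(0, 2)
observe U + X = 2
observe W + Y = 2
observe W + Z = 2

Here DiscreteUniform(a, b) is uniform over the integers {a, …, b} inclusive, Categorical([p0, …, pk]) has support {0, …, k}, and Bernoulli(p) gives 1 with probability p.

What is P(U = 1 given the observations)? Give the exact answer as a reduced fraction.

P(U = 1 | obs) = 1/2

Enumerate traces; 4 have nonzero weight after conditioning:
  (Z=1, U=0, Y=1, W=1, X=2) weight 1/90
  (Z=1, U=1, Y=1, W=1, X=1) weight 1/360
  (Z=2, U=0, Y=2, W=0, X=2) weight 1/360
  (Z=2, U=1, Y=2, W=0, X=1) weight 1/90
Group by U:
  weight(U=0) = 1/72
  weight(U=1) = 1/72
Total weight = 1/72 + 1/72 = 1/36
P(U=0 | obs) = 1/72 / 1/36 = 1/2
P(U=1 | obs) = 1/72 / 1/36 = 1/2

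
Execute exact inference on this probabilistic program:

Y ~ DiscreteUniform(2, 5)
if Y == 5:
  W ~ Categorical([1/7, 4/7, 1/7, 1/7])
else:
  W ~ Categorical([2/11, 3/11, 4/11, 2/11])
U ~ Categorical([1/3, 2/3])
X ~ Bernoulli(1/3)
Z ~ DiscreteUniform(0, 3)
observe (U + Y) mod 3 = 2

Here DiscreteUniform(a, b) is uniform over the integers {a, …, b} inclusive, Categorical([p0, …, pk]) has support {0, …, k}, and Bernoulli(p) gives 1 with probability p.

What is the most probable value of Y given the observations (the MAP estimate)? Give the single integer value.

argmax_v P(Y = v | obs) = 4

Enumerate traces; 96 have nonzero weight after conditioning:
  (Y=2, W=0, U=0, X=0, Z=0) weight 1/396
  (Y=2, W=0, U=0, X=0, Z=1) weight 1/396
  (Y=2, W=0, U=0, X=0, Z=2) weight 1/396
  (Y=2, W=0, U=0, X=0, Z=3) weight 1/396
  (Y=2, W=0, U=0, X=1, Z=0) weight 1/792
  (Y=2, W=0, U=0, X=1, Z=1) weight 1/792
  (Y=2, W=0, U=0, X=1, Z=2) weight 1/792
  (Y=2, W=0, U=0, X=1, Z=3) weight 1/792
  (Y=4, W=0, U=1, X=0, Z=0) weight 1/198
  (Y=5, W=0, U=0, X=0, Z=0) weight 1/504
  … 86 more
Group by Y:
  weight(Y=2) = 1/12
  weight(Y=4) = 1/6
  weight(Y=5) = 1/12
Total weight = 1/12 + 1/6 + 1/12 = 1/3
P(Y=2 | obs) = 1/12 / 1/3 = 1/4
P(Y=4 | obs) = 1/6 / 1/3 = 1/2
P(Y=5 | obs) = 1/12 / 1/3 = 1/4
argmax = 4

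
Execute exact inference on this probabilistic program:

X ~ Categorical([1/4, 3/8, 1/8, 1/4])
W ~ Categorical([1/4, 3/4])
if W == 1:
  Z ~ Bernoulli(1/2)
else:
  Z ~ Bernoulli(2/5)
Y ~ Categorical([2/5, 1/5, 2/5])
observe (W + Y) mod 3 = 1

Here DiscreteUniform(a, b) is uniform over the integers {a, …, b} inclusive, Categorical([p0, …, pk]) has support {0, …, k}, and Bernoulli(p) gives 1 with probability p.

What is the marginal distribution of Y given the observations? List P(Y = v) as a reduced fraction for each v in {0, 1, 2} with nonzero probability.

Enumerate traces; 16 have nonzero weight after conditioning:
  (X=0, W=0, Z=0, Y=1) weight 3/400
  (X=0, W=0, Z=1, Y=1) weight 1/200
  (X=0, W=1, Z=0, Y=0) weight 3/80
  (X=0, W=1, Z=1, Y=0) weight 3/80
  (X=1, W=0, Z=0, Y=1) weight 9/800
  (X=1, W=0, Z=1, Y=1) weight 3/400
  (X=1, W=1, Z=0, Y=0) weight 9/160
  (X=1, W=1, Z=1, Y=0) weight 9/160
  … 8 more
Group by Y:
  weight(Y=0) = 3/10
  weight(Y=1) = 1/20
Total weight = 3/10 + 1/20 = 7/20
P(Y=0 | obs) = 3/10 / 7/20 = 6/7
P(Y=1 | obs) = 1/20 / 7/20 = 1/7

P(Y=0) = 6/7, P(Y=1) = 1/7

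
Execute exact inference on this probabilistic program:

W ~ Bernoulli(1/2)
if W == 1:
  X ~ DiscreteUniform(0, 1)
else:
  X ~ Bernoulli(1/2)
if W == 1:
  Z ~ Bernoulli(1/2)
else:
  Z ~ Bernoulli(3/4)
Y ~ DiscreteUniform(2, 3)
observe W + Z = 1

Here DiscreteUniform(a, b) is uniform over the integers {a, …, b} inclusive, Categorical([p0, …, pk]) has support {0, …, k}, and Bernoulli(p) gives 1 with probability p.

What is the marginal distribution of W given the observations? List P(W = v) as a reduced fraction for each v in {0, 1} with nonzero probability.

Enumerate traces; 8 have nonzero weight after conditioning:
  (W=0, X=0, Z=1, Y=2) weight 3/32
  (W=0, X=0, Z=1, Y=3) weight 3/32
  (W=0, X=1, Z=1, Y=2) weight 3/32
  (W=0, X=1, Z=1, Y=3) weight 3/32
  (W=1, X=0, Z=0, Y=2) weight 1/16
  (W=1, X=0, Z=0, Y=3) weight 1/16
  (W=1, X=1, Z=0, Y=2) weight 1/16
  (W=1, X=1, Z=0, Y=3) weight 1/16
Group by W:
  weight(W=0) = 3/8
  weight(W=1) = 1/4
Total weight = 3/8 + 1/4 = 5/8
P(W=0 | obs) = 3/8 / 5/8 = 3/5
P(W=1 | obs) = 1/4 / 5/8 = 2/5

P(W=0) = 3/5, P(W=1) = 2/5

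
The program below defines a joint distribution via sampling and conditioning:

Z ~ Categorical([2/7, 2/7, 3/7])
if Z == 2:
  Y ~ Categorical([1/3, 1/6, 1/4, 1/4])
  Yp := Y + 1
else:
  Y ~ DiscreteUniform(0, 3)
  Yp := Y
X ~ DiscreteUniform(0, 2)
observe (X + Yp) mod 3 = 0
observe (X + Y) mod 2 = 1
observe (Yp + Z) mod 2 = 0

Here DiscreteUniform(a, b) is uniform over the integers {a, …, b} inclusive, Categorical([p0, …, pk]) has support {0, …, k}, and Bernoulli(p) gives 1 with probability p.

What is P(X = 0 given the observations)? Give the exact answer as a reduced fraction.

P(X = 0 | obs) = 2/9

Enumerate traces; 4 have nonzero weight after conditioning:
  (Z=0, Y=2, X=1) weight 1/42
  (Z=1, Y=1, X=2) weight 1/42
  (Z=1, Y=3, X=0) weight 1/42
  (Z=2, Y=3, X=2) weight 1/28
Group by X:
  weight(X=0) = 1/42
  weight(X=1) = 1/42
  weight(X=2) = 5/84
Total weight = 1/42 + 1/42 + 5/84 = 3/28
P(X=0 | obs) = 1/42 / 3/28 = 2/9
P(X=1 | obs) = 1/42 / 3/28 = 2/9
P(X=2 | obs) = 5/84 / 3/28 = 5/9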